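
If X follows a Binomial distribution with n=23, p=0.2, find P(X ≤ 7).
0.928494

We have X ~ Binomial(n=23, p=0.2).

The CDF gives us P(X ≤ k).

Using the CDF:
P(X ≤ 7) = 0.928494

This means there's approximately a 92.8% chance that X is at most 7.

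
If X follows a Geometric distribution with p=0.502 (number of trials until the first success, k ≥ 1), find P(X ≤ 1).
0.502000

We have X ~ Geometric(p=0.502) (number of trials until the first success, k ≥ 1).

The CDF gives us P(X ≤ k).

Using the CDF:
P(X ≤ 1) = 0.502000

This means there's approximately a 50.2% chance that X is at most 1.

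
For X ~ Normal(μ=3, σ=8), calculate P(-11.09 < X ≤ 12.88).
0.852487

We have X ~ Normal(μ=3, σ=8).

To find P(-11.09 < X ≤ 12.88), we use:
P(-11.09 < X ≤ 12.88) = P(X ≤ 12.88) - P(X ≤ -11.09)
                 = F(12.88) - F(-11.09)
                 = 0.891585 - 0.039098
                 = 0.852487

So there's approximately a 85.2% chance that X falls in this range.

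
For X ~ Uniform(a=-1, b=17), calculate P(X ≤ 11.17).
0.676111

We have X ~ Uniform(a=-1, b=17).

The CDF gives us P(X ≤ k).

Using the CDF:
P(X ≤ 11.17) = 0.676111

This means there's approximately a 67.6% chance that X is at most 11.17.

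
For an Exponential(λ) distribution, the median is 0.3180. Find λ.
λ = 2.1797

For X ~ Exponential(λ), the CDF is F(x) = 1 - e^(-λx).
The median m satisfies F(m) = 0.5:
1 - e^(-λm) = 0.5
e^(-λm) = 0.5
λm = ln(2)
m = ln(2) / λ

Given m = 0.3180:
λ = ln(2) / 0.3180 = 0.693147 / 0.3180 = 2.1797

Verification: ln(2) / 2.1797 = 0.3180 ✓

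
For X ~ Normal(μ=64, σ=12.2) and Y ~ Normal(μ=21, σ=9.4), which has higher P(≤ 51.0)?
Y has higher probability (P(Y ≤ 51.0) = 0.9993 > P(X ≤ 51.0) = 0.1433)

Compute P(≤ 51.0) for each distribution:

X ~ Normal(μ=64, σ=12.2):
P(X ≤ 51.0) = 0.1433

Y ~ Normal(μ=21, σ=9.4):
P(Y ≤ 51.0) = 0.9993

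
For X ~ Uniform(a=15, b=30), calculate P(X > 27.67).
0.155333

We have X ~ Uniform(a=15, b=30).

P(X > 27.67) = 1 - P(X ≤ 27.67)
                = 1 - F(27.67)
                = 1 - 0.844667
                = 0.155333

So there's approximately a 15.5% chance that X exceeds 27.67.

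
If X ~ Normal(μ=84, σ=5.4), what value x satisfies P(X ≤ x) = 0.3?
81.1682

We have X ~ Normal(μ=84, σ=5.4).

We want to find x such that P(X ≤ x) = 0.3.

This is the 30th percentile, which means 30% of values fall below this point.

Using the inverse CDF (quantile function):
x = F⁻¹(0.3) = 81.1682

Verification: P(X ≤ 81.1682) = 0.3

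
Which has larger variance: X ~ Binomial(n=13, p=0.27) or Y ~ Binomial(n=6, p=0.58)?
X has larger variance (2.5623 > 1.4616)

Compute the variance for each distribution:

X ~ Binomial(n=13, p=0.27):
Var(X) = 2.5623

Y ~ Binomial(n=6, p=0.58):
Var(Y) = 1.4616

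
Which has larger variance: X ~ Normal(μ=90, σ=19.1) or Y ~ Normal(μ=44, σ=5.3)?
X has larger variance (364.8100 > 28.0900)

Compute the variance for each distribution:

X ~ Normal(μ=90, σ=19.1):
Var(X) = 364.8100

Y ~ Normal(μ=44, σ=5.3):
Var(Y) = 28.0900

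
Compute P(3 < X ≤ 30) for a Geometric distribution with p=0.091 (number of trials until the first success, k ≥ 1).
0.693953

We have X ~ Geometric(p=0.091) (number of trials until the first success, k ≥ 1).

To find P(3 < X ≤ 30), we use:
P(3 < X ≤ 30) = P(X ≤ 30) - P(X ≤ 3)
                 = F(30) - F(3)
                 = 0.942863 - 0.248911
                 = 0.693953

So there's approximately a 69.4% chance that X falls in this range.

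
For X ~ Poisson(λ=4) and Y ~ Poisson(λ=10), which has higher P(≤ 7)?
X has higher probability (P(X ≤ 7) = 0.9489 > P(Y ≤ 7) = 0.2202)

Compute P(≤ 7) for each distribution:

X ~ Poisson(λ=4):
P(X ≤ 7) = 0.9489

Y ~ Poisson(λ=10):
P(Y ≤ 7) = 0.2202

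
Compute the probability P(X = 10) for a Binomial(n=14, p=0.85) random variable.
0.099767

We have X ~ Binomial(n=14, p=0.85).

For a Binomial distribution, the PMF gives us the probability of each outcome.

Using the PMF formula:
P(X = 10) = 0.099767

Rounded to 4 decimal places: 0.0998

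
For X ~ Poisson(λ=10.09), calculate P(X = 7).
0.087655

We have X ~ Poisson(λ=10.09).

For a Poisson distribution, the PMF gives us the probability of each outcome.

Using the PMF formula:
P(X = 7) = 0.087655

Rounded to 4 decimal places: 0.0877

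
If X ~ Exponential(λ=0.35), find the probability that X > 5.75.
0.133654

We have X ~ Exponential(λ=0.35).

P(X > 5.75) = 1 - P(X ≤ 5.75)
                = 1 - F(5.75)
                = 1 - 0.866346
                = 0.133654

So there's approximately a 13.4% chance that X exceeds 5.75.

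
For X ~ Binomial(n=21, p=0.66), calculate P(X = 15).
0.164643

We have X ~ Binomial(n=21, p=0.66).

For a Binomial distribution, the PMF gives us the probability of each outcome.

Using the PMF formula:
P(X = 15) = 0.164643

Rounded to 4 decimal places: 0.1646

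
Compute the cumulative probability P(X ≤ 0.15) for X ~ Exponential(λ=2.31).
0.292841

We have X ~ Exponential(λ=2.31).

The CDF gives us P(X ≤ k).

Using the CDF:
P(X ≤ 0.15) = 0.292841

This means there's approximately a 29.3% chance that X is at most 0.15.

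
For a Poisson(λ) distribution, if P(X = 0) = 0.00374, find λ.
λ = 5.5887

For a Poisson(λ) distribution, the PMF at 0 is:
P(X = 0) = λ^0 e^(-λ) / 0! = e^(-λ)

Given P(X = 0) = 0.00374:
e^(-λ) = 0.00374
-λ = ln(0.00374)
λ = -ln(0.00374) = 5.5887

Verification: e^(-5.5887) = 0.00374 ✓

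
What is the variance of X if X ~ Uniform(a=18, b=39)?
36.7500

We have X ~ Uniform(a=18, b=39).

For a Uniform distribution with a=18, b=39:
Var(X) = 36.7500

The variance measures the spread of the distribution around the mean.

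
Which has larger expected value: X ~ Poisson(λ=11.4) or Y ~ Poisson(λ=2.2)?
X has larger mean (11.4000 > 2.2000)

Compute the expected value for each distribution:

X ~ Poisson(λ=11.4):
E[X] = 11.4000

Y ~ Poisson(λ=2.2):
E[Y] = 2.2000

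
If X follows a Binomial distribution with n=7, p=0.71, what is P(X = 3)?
0.088600

We have X ~ Binomial(n=7, p=0.71).

For a Binomial distribution, the PMF gives us the probability of each outcome.

Using the PMF formula:
P(X = 3) = 0.088600

Rounded to 4 decimal places: 0.0886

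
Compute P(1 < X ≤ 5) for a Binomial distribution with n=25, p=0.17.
0.699489

We have X ~ Binomial(n=25, p=0.17).

To find P(1 < X ≤ 5), we use:
P(1 < X ≤ 5) = P(X ≤ 5) - P(X ≤ 1)
                 = F(5) - F(1)
                 = 0.757531 - 0.058041
                 = 0.699489

So there's approximately a 69.9% chance that X falls in this range.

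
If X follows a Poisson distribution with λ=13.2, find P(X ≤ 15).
0.745647

We have X ~ Poisson(λ=13.2).

The CDF gives us P(X ≤ k).

Using the CDF:
P(X ≤ 15) = 0.745647

This means there's approximately a 74.6% chance that X is at most 15.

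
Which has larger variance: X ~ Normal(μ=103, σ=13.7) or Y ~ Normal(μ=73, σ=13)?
X has larger variance (187.6900 > 169.0000)

Compute the variance for each distribution:

X ~ Normal(μ=103, σ=13.7):
Var(X) = 187.6900

Y ~ Normal(μ=73, σ=13):
Var(Y) = 169.0000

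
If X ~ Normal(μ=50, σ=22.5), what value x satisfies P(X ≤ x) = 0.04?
10.6096

We have X ~ Normal(μ=50, σ=22.5).

We want to find x such that P(X ≤ x) = 0.04.

This is the 4th percentile, which means 4% of values fall below this point.

Using the inverse CDF (quantile function):
x = F⁻¹(0.04) = 10.6096

Verification: P(X ≤ 10.6096) = 0.04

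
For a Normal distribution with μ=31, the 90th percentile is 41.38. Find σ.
σ = 8.0996

For X ~ Normal(μ, σ), the p-th percentile satisfies x = μ + z_p × σ,
where z_p = Φ⁻¹(p) is the standard normal quantile.

Step 1: z_{0.9} = Φ⁻¹(0.9) = 1.2816

Step 2: Solve for σ:
41.38 = 31 + 1.2816 × σ
σ = (41.38 - 31) / 1.2816
σ = 10.38 / 1.2816
σ = 8.0996

Verification: μ + z × σ = 31 + 1.2816 × 8.0996 = 41.38 ✓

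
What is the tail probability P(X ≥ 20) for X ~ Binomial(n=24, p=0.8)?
0.459877

We have X ~ Binomial(n=24, p=0.8).

For discrete distributions, P(X ≥ 20) = 1 - P(X ≤ 19).

P(X ≤ 19) = 0.540123
P(X ≥ 20) = 1 - 0.540123 = 0.459877

So there's approximately a 46.0% chance that X is at least 20.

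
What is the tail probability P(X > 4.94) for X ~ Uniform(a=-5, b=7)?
0.171667

We have X ~ Uniform(a=-5, b=7).

P(X > 4.94) = 1 - P(X ≤ 4.94)
                = 1 - F(4.94)
                = 1 - 0.828333
                = 0.171667

So there's approximately a 17.2% chance that X exceeds 4.94.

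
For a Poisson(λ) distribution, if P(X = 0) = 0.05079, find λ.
λ = 2.9801

For a Poisson(λ) distribution, the PMF at 0 is:
P(X = 0) = λ^0 e^(-λ) / 0! = e^(-λ)

Given P(X = 0) = 0.05079:
e^(-λ) = 0.05079
-λ = ln(0.05079)
λ = -ln(0.05079) = 2.9801

Verification: e^(-2.9801) = 0.05079 ✓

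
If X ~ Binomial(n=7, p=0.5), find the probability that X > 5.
0.062500

We have X ~ Binomial(n=7, p=0.5).

P(X > 5) = 1 - P(X ≤ 5)
                = 1 - F(5)
                = 1 - 0.937500
                = 0.062500

So there's approximately a 6.2% chance that X exceeds 5.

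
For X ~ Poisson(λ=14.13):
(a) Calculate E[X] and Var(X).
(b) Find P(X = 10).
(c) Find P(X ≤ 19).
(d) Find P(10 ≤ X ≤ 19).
(a) E[X] = 14.1300, Var(X) = 14.1300
(b) P(X = 10) = 0.063838
(c) P(X ≤ 19) = 0.918061
(d) P(10 ≤ X ≤ 19) = 0.814674

We have X ~ Poisson(λ=14.13).

(a) Moments:
E[X] = 14.1300
Var(X) = 14.1300
σ = √Var(X) = 3.7590

(b) Point probability using PMF:
P(X = 10) = 0.063838

(c) Cumulative probability using CDF:
P(X ≤ 19) = F(19) = 0.918061

(d) Range probability:
P(10 ≤ X ≤ 19) = P(X ≤ 19) - P(X ≤ 9)
                   = F(19) - F(9)
                   = 0.918061 - 0.103386
                   = 0.814674

This means approximately 81.5% of outcomes fall in the interval [10, 19].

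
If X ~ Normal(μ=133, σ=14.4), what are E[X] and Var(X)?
E[X] = 133.0000, Var(X) = 207.3600

We have X ~ Normal(μ=133, σ=14.4).

For a Normal distribution with μ=133, σ=14.4:

Expected value:
E[X] = 133.0000

Variance:
Var(X) = 207.3600

Standard deviation:
σ = √Var(X) = 14.4000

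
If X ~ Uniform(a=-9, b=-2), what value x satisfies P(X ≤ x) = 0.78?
-3.5400

We have X ~ Uniform(a=-9, b=-2).

We want to find x such that P(X ≤ x) = 0.78.

This is the 78th percentile, which means 78% of values fall below this point.

Using the inverse CDF (quantile function):
x = F⁻¹(0.78) = -3.5400

Verification: P(X ≤ -3.5400) = 0.78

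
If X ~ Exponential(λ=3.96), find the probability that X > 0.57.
0.104643

We have X ~ Exponential(λ=3.96).

P(X > 0.57) = 1 - P(X ≤ 0.57)
                = 1 - F(0.57)
                = 1 - 0.895357
                = 0.104643

So there's approximately a 10.5% chance that X exceeds 0.57.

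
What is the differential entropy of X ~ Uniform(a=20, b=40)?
2.9957 nats

We have X ~ Uniform(a=20, b=40).

The differential entropy measures the uncertainty or information content of the distribution.

For a Uniform distribution with a=20, b=40:
h(X) = 2.9957 nats

(In bits, this would be 4.3219 bits.)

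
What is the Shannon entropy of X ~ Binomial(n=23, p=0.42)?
2.2800 nats

We have X ~ Binomial(n=23, p=0.42).

The Shannon entropy measures the uncertainty or information content of the distribution.

For a Binomial distribution with n=23, p=0.42:
H(X) = 2.2800 nats

(In bits, this would be 3.2893 bits.)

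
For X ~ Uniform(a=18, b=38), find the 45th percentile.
27.0000

We have X ~ Uniform(a=18, b=38).

We want to find x such that P(X ≤ x) = 0.45.

This is the 45th percentile, which means 45% of values fall below this point.

Using the inverse CDF (quantile function):
x = F⁻¹(0.45) = 27.0000

Verification: P(X ≤ 27.0000) = 0.45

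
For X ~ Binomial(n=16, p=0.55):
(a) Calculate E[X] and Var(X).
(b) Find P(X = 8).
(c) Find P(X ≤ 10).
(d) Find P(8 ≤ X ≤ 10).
(a) E[X] = 8.8000, Var(X) = 3.9600
(b) P(X = 8) = 0.181209
(c) P(X ≤ 10) = 0.802402
(d) P(8 ≤ X ≤ 10) = 0.546511

We have X ~ Binomial(n=16, p=0.55).

(a) Moments:
E[X] = 8.8000
Var(X) = 3.9600
σ = √Var(X) = 1.9900

(b) Point probability using PMF:
P(X = 8) = 0.181209

(c) Cumulative probability using CDF:
P(X ≤ 10) = F(10) = 0.802402

(d) Range probability:
P(8 ≤ X ≤ 10) = P(X ≤ 10) - P(X ≤ 7)
                   = F(10) - F(7)
                   = 0.802402 - 0.255891
                   = 0.546511

This means approximately 54.7% of outcomes fall in the interval [8, 10].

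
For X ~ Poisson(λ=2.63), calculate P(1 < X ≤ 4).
0.611502

We have X ~ Poisson(λ=2.63).

To find P(1 < X ≤ 4), we use:
P(1 < X ≤ 4) = P(X ≤ 4) - P(X ≤ 1)
                 = F(4) - F(1)
                 = 0.873147 - 0.261645
                 = 0.611502

So there's approximately a 61.2% chance that X falls in this range.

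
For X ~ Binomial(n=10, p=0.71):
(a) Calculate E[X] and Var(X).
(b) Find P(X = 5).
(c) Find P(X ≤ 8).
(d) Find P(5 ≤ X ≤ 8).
(a) E[X] = 7.1000, Var(X) = 2.0590
(b) P(X = 5) = 0.093257
(c) P(X ≤ 8) = 0.834487
(d) P(5 ≤ X ≤ 8) = 0.794094

We have X ~ Binomial(n=10, p=0.71).

(a) Moments:
E[X] = 7.1000
Var(X) = 2.0590
σ = √Var(X) = 1.4349

(b) Point probability using PMF:
P(X = 5) = 0.093257

(c) Cumulative probability using CDF:
P(X ≤ 8) = F(8) = 0.834487

(d) Range probability:
P(5 ≤ X ≤ 8) = P(X ≤ 8) - P(X ≤ 4)
                   = F(8) - F(4)
                   = 0.834487 - 0.040393
                   = 0.794094

This means approximately 79.4% of outcomes fall in the interval [5, 8].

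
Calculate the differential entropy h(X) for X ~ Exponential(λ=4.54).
-0.5129 nats

We have X ~ Exponential(λ=4.54).

The differential entropy measures the uncertainty or information content of the distribution.

For an Exponential distribution with λ=4.54:
h(X) = -0.5129 nats

(In bits, this would be -0.7400 bits.)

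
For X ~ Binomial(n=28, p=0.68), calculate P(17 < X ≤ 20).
0.455201

We have X ~ Binomial(n=28, p=0.68).

To find P(17 < X ≤ 20), we use:
P(17 < X ≤ 20) = P(X ≤ 20) - P(X ≤ 17)
                 = F(20) - F(17)
                 = 0.716965 - 0.261764
                 = 0.455201

So there's approximately a 45.5% chance that X falls in this range.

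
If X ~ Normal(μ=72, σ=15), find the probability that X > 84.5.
0.202328

We have X ~ Normal(μ=72, σ=15).

P(X > 84.5) = 1 - P(X ≤ 84.5)
                = 1 - F(84.5)
                = 1 - 0.797672
                = 0.202328

So there's approximately a 20.2% chance that X exceeds 84.5.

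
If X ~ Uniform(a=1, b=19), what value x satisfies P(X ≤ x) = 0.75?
14.5000

We have X ~ Uniform(a=1, b=19).

We want to find x such that P(X ≤ x) = 0.75.

This is the 75th percentile, which means 75% of values fall below this point.

Using the inverse CDF (quantile function):
x = F⁻¹(0.75) = 14.5000

Verification: P(X ≤ 14.5000) = 0.75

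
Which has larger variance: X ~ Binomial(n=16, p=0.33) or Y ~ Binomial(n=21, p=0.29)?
Y has larger variance (4.3239 > 3.5376)

Compute the variance for each distribution:

X ~ Binomial(n=16, p=0.33):
Var(X) = 3.5376

Y ~ Binomial(n=21, p=0.29):
Var(Y) = 4.3239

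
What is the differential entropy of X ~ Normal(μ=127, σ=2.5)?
2.3352 nats

We have X ~ Normal(μ=127, σ=2.5).

The differential entropy measures the uncertainty or information content of the distribution.

For a Normal distribution with μ=127, σ=2.5:
h(X) = 2.3352 nats

(In bits, this would be 3.3690 bits.)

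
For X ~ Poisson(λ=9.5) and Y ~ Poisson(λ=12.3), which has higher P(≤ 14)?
X has higher probability (P(X ≤ 14) = 0.9400 > P(Y ≤ 14) = 0.7442)

Compute P(≤ 14) for each distribution:

X ~ Poisson(λ=9.5):
P(X ≤ 14) = 0.9400

Y ~ Poisson(λ=12.3):
P(Y ≤ 14) = 0.7442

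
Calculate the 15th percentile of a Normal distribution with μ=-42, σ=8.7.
-51.0170

We have X ~ Normal(μ=-42, σ=8.7).

We want to find x such that P(X ≤ x) = 0.15.

This is the 15th percentile, which means 15% of values fall below this point.

Using the inverse CDF (quantile function):
x = F⁻¹(0.15) = -51.0170

Verification: P(X ≤ -51.0170) = 0.15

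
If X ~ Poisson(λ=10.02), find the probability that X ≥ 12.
0.305501

We have X ~ Poisson(λ=10.02).

For discrete distributions, P(X ≥ 12) = 1 - P(X ≤ 11).

P(X ≤ 11) = 0.694499
P(X ≥ 12) = 1 - 0.694499 = 0.305501

So there's approximately a 30.6% chance that X is at least 12.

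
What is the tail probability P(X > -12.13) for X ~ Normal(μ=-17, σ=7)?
0.243304

We have X ~ Normal(μ=-17, σ=7).

P(X > -12.13) = 1 - P(X ≤ -12.13)
                = 1 - F(-12.13)
                = 1 - 0.756696
                = 0.243304

So there's approximately a 24.3% chance that X exceeds -12.13.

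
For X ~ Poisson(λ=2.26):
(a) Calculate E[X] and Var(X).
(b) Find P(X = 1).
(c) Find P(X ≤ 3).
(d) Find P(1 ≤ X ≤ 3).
(a) E[X] = 2.2600, Var(X) = 2.2600
(b) P(X = 1) = 0.235832
(c) P(X ≤ 3) = 0.807429
(d) P(1 ≤ X ≤ 3) = 0.703078

We have X ~ Poisson(λ=2.26).

(a) Moments:
E[X] = 2.2600
Var(X) = 2.2600
σ = √Var(X) = 1.5033

(b) Point probability using PMF:
P(X = 1) = 0.235832

(c) Cumulative probability using CDF:
P(X ≤ 3) = F(3) = 0.807429

(d) Range probability:
P(1 ≤ X ≤ 3) = P(X ≤ 3) - P(X ≤ 0)
                   = F(3) - F(0)
                   = 0.807429 - 0.104350
                   = 0.703078

This means approximately 70.3% of outcomes fall in the interval [1, 3].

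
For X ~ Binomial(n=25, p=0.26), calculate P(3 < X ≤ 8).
0.742106

We have X ~ Binomial(n=25, p=0.26).

To find P(3 < X ≤ 8), we use:
P(3 < X ≤ 8) = P(X ≤ 8) - P(X ≤ 3)
                 = F(8) - F(3)
                 = 0.820967 - 0.078861
                 = 0.742106

So there's approximately a 74.2% chance that X falls in this range.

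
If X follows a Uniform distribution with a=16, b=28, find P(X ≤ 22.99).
0.582500

We have X ~ Uniform(a=16, b=28).

The CDF gives us P(X ≤ k).

Using the CDF:
P(X ≤ 22.99) = 0.582500

This means there's approximately a 58.2% chance that X is at most 22.99.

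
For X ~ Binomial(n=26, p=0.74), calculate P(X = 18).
0.144449

We have X ~ Binomial(n=26, p=0.74).

For a Binomial distribution, the PMF gives us the probability of each outcome.

Using the PMF formula:
P(X = 18) = 0.144449

Rounded to 4 decimal places: 0.1444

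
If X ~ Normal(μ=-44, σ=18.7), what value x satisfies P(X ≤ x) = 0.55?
-41.6501

We have X ~ Normal(μ=-44, σ=18.7).

We want to find x such that P(X ≤ x) = 0.55.

This is the 55th percentile, which means 55% of values fall below this point.

Using the inverse CDF (quantile function):
x = F⁻¹(0.55) = -41.6501

Verification: P(X ≤ -41.6501) = 0.55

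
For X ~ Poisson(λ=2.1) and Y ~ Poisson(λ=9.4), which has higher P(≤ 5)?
X has higher probability (P(X ≤ 5) = 0.9796 > P(Y ≤ 5) = 0.0935)

Compute P(≤ 5) for each distribution:

X ~ Poisson(λ=2.1):
P(X ≤ 5) = 0.9796

Y ~ Poisson(λ=9.4):
P(Y ≤ 5) = 0.0935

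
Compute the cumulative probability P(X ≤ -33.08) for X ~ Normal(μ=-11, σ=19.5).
0.128753

We have X ~ Normal(μ=-11, σ=19.5).

The CDF gives us P(X ≤ k).

Using the CDF:
P(X ≤ -33.08) = 0.128753

This means there's approximately a 12.9% chance that X is at most -33.08.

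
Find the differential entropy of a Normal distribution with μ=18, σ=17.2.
4.2638 nats

We have X ~ Normal(μ=18, σ=17.2).

The differential entropy measures the uncertainty or information content of the distribution.

For a Normal distribution with μ=18, σ=17.2:
h(X) = 4.2638 nats

(In bits, this would be 6.1514 bits.)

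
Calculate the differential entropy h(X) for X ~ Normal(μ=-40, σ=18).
4.3093 nats

We have X ~ Normal(μ=-40, σ=18).

The differential entropy measures the uncertainty or information content of the distribution.

For a Normal distribution with μ=-40, σ=18:
h(X) = 4.3093 nats

(In bits, this would be 6.2170 bits.)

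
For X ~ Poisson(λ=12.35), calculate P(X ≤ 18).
0.952837

We have X ~ Poisson(λ=12.35).

The CDF gives us P(X ≤ k).

Using the CDF:
P(X ≤ 18) = 0.952837

This means there's approximately a 95.3% chance that X is at most 18.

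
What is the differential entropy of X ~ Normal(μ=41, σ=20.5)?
4.4394 nats

We have X ~ Normal(μ=41, σ=20.5).

The differential entropy measures the uncertainty or information content of the distribution.

For a Normal distribution with μ=41, σ=20.5:
h(X) = 4.4394 nats

(In bits, this would be 6.4046 bits.)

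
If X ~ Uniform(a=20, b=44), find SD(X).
6.9282

We have X ~ Uniform(a=20, b=44).

For a Uniform distribution with a=20, b=44:
σ = √Var(X) = 6.9282

The standard deviation is the square root of the variance.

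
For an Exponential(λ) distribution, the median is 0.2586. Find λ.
λ = 2.6804

For X ~ Exponential(λ), the CDF is F(x) = 1 - e^(-λx).
The median m satisfies F(m) = 0.5:
1 - e^(-λm) = 0.5
e^(-λm) = 0.5
λm = ln(2)
m = ln(2) / λ

Given m = 0.2586:
λ = ln(2) / 0.2586 = 0.693147 / 0.2586 = 2.6804

Verification: ln(2) / 2.6804 = 0.2586 ✓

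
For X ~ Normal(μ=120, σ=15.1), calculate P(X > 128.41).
0.288780

We have X ~ Normal(μ=120, σ=15.1).

P(X > 128.41) = 1 - P(X ≤ 128.41)
                = 1 - F(128.41)
                = 1 - 0.711220
                = 0.288780

So there's approximately a 28.9% chance that X exceeds 128.41.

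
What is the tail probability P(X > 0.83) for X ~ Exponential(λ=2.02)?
0.187009

We have X ~ Exponential(λ=2.02).

P(X > 0.83) = 1 - P(X ≤ 0.83)
                = 1 - F(0.83)
                = 1 - 0.812991
                = 0.187009

So there's approximately a 18.7% chance that X exceeds 0.83.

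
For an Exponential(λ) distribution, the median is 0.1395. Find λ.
λ = 4.9688

For X ~ Exponential(λ), the CDF is F(x) = 1 - e^(-λx).
The median m satisfies F(m) = 0.5:
1 - e^(-λm) = 0.5
e^(-λm) = 0.5
λm = ln(2)
m = ln(2) / λ

Given m = 0.1395:
λ = ln(2) / 0.1395 = 0.693147 / 0.1395 = 4.9688

Verification: ln(2) / 4.9688 = 0.1395 ✓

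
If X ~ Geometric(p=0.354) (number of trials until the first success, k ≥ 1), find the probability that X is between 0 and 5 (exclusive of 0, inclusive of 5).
0.887497

We have X ~ Geometric(p=0.354) (number of trials until the first success, k ≥ 1).

To find P(0 < X ≤ 5), we use:
P(0 < X ≤ 5) = P(X ≤ 5) - P(X ≤ 0)
                 = F(5) - F(0)
                 = 0.887497 - 0.000000
                 = 0.887497

So there's approximately a 88.7% chance that X falls in this range.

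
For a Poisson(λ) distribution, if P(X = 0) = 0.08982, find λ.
λ = 2.4099

For a Poisson(λ) distribution, the PMF at 0 is:
P(X = 0) = λ^0 e^(-λ) / 0! = e^(-λ)

Given P(X = 0) = 0.08982:
e^(-λ) = 0.08982
-λ = ln(0.08982)
λ = -ln(0.08982) = 2.4099

Verification: e^(-2.4099) = 0.08982 ✓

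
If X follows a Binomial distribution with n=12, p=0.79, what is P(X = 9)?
0.244188

We have X ~ Binomial(n=12, p=0.79).

For a Binomial distribution, the PMF gives us the probability of each outcome.

Using the PMF formula:
P(X = 9) = 0.244188

Rounded to 4 decimal places: 0.2442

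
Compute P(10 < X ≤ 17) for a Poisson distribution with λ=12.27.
0.606524

We have X ~ Poisson(λ=12.27).

To find P(10 < X ≤ 17), we use:
P(10 < X ≤ 17) = P(X ≤ 17) - P(X ≤ 10)
                 = F(17) - F(10)
                 = 0.926097 - 0.319574
                 = 0.606524

So there's approximately a 60.7% chance that X falls in this range.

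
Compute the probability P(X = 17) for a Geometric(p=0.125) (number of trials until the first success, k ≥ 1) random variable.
0.014758

We have X ~ Geometric(p=0.125) (number of trials until the first success, k ≥ 1).

For a Geometric distribution, the PMF gives us the probability of each outcome.

Using the PMF formula:
P(X = 17) = 0.014758

Rounded to 4 decimal places: 0.0148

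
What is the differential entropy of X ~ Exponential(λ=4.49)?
-0.5019 nats

We have X ~ Exponential(λ=4.49).

The differential entropy measures the uncertainty or information content of the distribution.

For an Exponential distribution with λ=4.49:
h(X) = -0.5019 nats

(In bits, this would be -0.7240 bits.)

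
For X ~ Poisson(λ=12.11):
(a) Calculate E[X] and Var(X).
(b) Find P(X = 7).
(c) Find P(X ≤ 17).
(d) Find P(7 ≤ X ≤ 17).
(a) E[X] = 12.1100, Var(X) = 12.1100
(b) P(X = 7) = 0.041713
(c) P(X ≤ 17) = 0.932721
(d) P(7 ≤ X ≤ 17) = 0.889626

We have X ~ Poisson(λ=12.11).

(a) Moments:
E[X] = 12.1100
Var(X) = 12.1100
σ = √Var(X) = 3.4799

(b) Point probability using PMF:
P(X = 7) = 0.041713

(c) Cumulative probability using CDF:
P(X ≤ 17) = F(17) = 0.932721

(d) Range probability:
P(7 ≤ X ≤ 17) = P(X ≤ 17) - P(X ≤ 6)
                   = F(17) - F(6)
                   = 0.932721 - 0.043095
                   = 0.889626

This means approximately 89.0% of outcomes fall in the interval [7, 17].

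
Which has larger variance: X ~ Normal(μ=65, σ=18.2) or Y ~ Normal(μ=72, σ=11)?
X has larger variance (331.2400 > 121.0000)

Compute the variance for each distribution:

X ~ Normal(μ=65, σ=18.2):
Var(X) = 331.2400

Y ~ Normal(μ=72, σ=11):
Var(Y) = 121.0000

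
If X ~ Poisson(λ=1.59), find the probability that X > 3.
0.077441

We have X ~ Poisson(λ=1.59).

P(X > 3) = 1 - P(X ≤ 3)
                = 1 - F(3)
                = 1 - 0.922559
                = 0.077441

So there's approximately a 7.7% chance that X exceeds 3.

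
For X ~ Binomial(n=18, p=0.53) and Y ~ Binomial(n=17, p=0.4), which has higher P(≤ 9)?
Y has higher probability (P(Y ≤ 9) = 0.9081 > P(X ≤ 9) = 0.4906)

Compute P(≤ 9) for each distribution:

X ~ Binomial(n=18, p=0.53):
P(X ≤ 9) = 0.4906

Y ~ Binomial(n=17, p=0.4):
P(Y ≤ 9) = 0.9081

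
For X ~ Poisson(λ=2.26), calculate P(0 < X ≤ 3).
0.703078

We have X ~ Poisson(λ=2.26).

To find P(0 < X ≤ 3), we use:
P(0 < X ≤ 3) = P(X ≤ 3) - P(X ≤ 0)
                 = F(3) - F(0)
                 = 0.807429 - 0.104350
                 = 0.703078

So there's approximately a 70.3% chance that X falls in this range.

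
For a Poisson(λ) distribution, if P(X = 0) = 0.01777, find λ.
λ = 4.0302

For a Poisson(λ) distribution, the PMF at 0 is:
P(X = 0) = λ^0 e^(-λ) / 0! = e^(-λ)

Given P(X = 0) = 0.01777:
e^(-λ) = 0.01777
-λ = ln(0.01777)
λ = -ln(0.01777) = 4.0302

Verification: e^(-4.0302) = 0.01777 ✓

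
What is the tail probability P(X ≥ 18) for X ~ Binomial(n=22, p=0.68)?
0.120205

We have X ~ Binomial(n=22, p=0.68).

For discrete distributions, P(X ≥ 18) = 1 - P(X ≤ 17).

P(X ≤ 17) = 0.879795
P(X ≥ 18) = 1 - 0.879795 = 0.120205

So there's approximately a 12.0% chance that X is at least 18.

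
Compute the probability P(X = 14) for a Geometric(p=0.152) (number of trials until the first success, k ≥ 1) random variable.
0.017823

We have X ~ Geometric(p=0.152) (number of trials until the first success, k ≥ 1).

For a Geometric distribution, the PMF gives us the probability of each outcome.

Using the PMF formula:
P(X = 14) = 0.017823

Rounded to 4 decimal places: 0.0178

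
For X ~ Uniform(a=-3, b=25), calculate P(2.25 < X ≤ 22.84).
0.735357

We have X ~ Uniform(a=-3, b=25).

To find P(2.25 < X ≤ 22.84), we use:
P(2.25 < X ≤ 22.84) = P(X ≤ 22.84) - P(X ≤ 2.25)
                 = F(22.84) - F(2.25)
                 = 0.922857 - 0.187500
                 = 0.735357

So there's approximately a 73.5% chance that X falls in this range.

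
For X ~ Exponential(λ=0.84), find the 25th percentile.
0.3425

We have X ~ Exponential(λ=0.84).

We want to find x such that P(X ≤ x) = 0.25.

This is the 25th percentile, which means 25% of values fall below this point.

Using the inverse CDF (quantile function):
x = F⁻¹(0.25) = 0.3425

Verification: P(X ≤ 0.3425) = 0.25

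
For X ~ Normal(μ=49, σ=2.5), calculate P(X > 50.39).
0.289105

We have X ~ Normal(μ=49, σ=2.5).

P(X > 50.39) = 1 - P(X ≤ 50.39)
                = 1 - F(50.39)
                = 1 - 0.710895
                = 0.289105

So there's approximately a 28.9% chance that X exceeds 50.39.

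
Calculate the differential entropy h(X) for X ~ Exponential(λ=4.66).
-0.5390 nats

We have X ~ Exponential(λ=4.66).

The differential entropy measures the uncertainty or information content of the distribution.

For an Exponential distribution with λ=4.66:
h(X) = -0.5390 nats

(In bits, this would be -0.7776 bits.)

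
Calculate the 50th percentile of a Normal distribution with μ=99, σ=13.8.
99.0000

We have X ~ Normal(μ=99, σ=13.8).

We want to find x such that P(X ≤ x) = 0.5.

This is the 50th percentile, which means 50% of values fall below this point.

Using the inverse CDF (quantile function):
x = F⁻¹(0.5) = 99.0000

Verification: P(X ≤ 99.0000) = 0.5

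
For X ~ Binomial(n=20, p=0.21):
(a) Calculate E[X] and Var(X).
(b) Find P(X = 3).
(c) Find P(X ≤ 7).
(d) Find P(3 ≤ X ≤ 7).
(a) E[X] = 4.2000, Var(X) = 3.3180
(b) P(X = 3) = 0.191966
(c) P(X ≤ 7) = 0.958077
(d) P(3 ≤ X ≤ 7) = 0.781092

We have X ~ Binomial(n=20, p=0.21).

(a) Moments:
E[X] = 4.2000
Var(X) = 3.3180
σ = √Var(X) = 1.8215

(b) Point probability using PMF:
P(X = 3) = 0.191966

(c) Cumulative probability using CDF:
P(X ≤ 7) = F(7) = 0.958077

(d) Range probability:
P(3 ≤ X ≤ 7) = P(X ≤ 7) - P(X ≤ 2)
                   = F(7) - F(2)
                   = 0.958077 - 0.176985
                   = 0.781092

This means approximately 78.1% of outcomes fall in the interval [3, 7].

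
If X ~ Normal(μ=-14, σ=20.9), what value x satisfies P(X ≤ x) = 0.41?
-18.7557

We have X ~ Normal(μ=-14, σ=20.9).

We want to find x such that P(X ≤ x) = 0.41.

This is the 41st percentile, which means 41% of values fall below this point.

Using the inverse CDF (quantile function):
x = F⁻¹(0.41) = -18.7557

Verification: P(X ≤ -18.7557) = 0.41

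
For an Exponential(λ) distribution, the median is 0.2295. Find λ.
λ = 3.0202

For X ~ Exponential(λ), the CDF is F(x) = 1 - e^(-λx).
The median m satisfies F(m) = 0.5:
1 - e^(-λm) = 0.5
e^(-λm) = 0.5
λm = ln(2)
m = ln(2) / λ

Given m = 0.2295:
λ = ln(2) / 0.2295 = 0.693147 / 0.2295 = 3.0202

Verification: ln(2) / 3.0202 = 0.2295 ✓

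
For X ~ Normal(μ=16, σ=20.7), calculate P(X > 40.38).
0.119443

We have X ~ Normal(μ=16, σ=20.7).

P(X > 40.38) = 1 - P(X ≤ 40.38)
                = 1 - F(40.38)
                = 1 - 0.880557
                = 0.119443

So there's approximately a 11.9% chance that X exceeds 40.38.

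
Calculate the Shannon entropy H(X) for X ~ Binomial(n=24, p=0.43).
2.3045 nats

We have X ~ Binomial(n=24, p=0.43).

The Shannon entropy measures the uncertainty or information content of the distribution.

For a Binomial distribution with n=24, p=0.43:
H(X) = 2.3045 nats

(In bits, this would be 3.3246 bits.)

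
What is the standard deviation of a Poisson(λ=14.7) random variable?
3.8341

We have X ~ Poisson(λ=14.7).

For a Poisson distribution with λ=14.7:
σ = √Var(X) = 3.8341

The standard deviation is the square root of the variance.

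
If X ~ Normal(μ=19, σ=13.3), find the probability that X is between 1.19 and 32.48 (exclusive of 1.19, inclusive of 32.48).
0.754328

We have X ~ Normal(μ=19, σ=13.3).

To find P(1.19 < X ≤ 32.48), we use:
P(1.19 < X ≤ 32.48) = P(X ≤ 32.48) - P(X ≤ 1.19)
                 = F(32.48) - F(1.19)
                 = 0.844597 - 0.090269
                 = 0.754328

So there's approximately a 75.4% chance that X falls in this range.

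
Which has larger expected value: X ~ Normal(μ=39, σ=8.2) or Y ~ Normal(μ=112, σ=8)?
Y has larger mean (112.0000 > 39.0000)

Compute the expected value for each distribution:

X ~ Normal(μ=39, σ=8.2):
E[X] = 39.0000

Y ~ Normal(μ=112, σ=8):
E[Y] = 112.0000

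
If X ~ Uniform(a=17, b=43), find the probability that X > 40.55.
0.094231

We have X ~ Uniform(a=17, b=43).

P(X > 40.55) = 1 - P(X ≤ 40.55)
                = 1 - F(40.55)
                = 1 - 0.905769
                = 0.094231

So there's approximately a 9.4% chance that X exceeds 40.55.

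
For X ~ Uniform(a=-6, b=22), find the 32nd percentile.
2.9600

We have X ~ Uniform(a=-6, b=22).

We want to find x such that P(X ≤ x) = 0.32.

This is the 32nd percentile, which means 32% of values fall below this point.

Using the inverse CDF (quantile function):
x = F⁻¹(0.32) = 2.9600

Verification: P(X ≤ 2.9600) = 0.32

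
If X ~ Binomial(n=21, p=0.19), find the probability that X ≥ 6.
0.195257

We have X ~ Binomial(n=21, p=0.19).

For discrete distributions, P(X ≥ 6) = 1 - P(X ≤ 5).

P(X ≤ 5) = 0.804743
P(X ≥ 6) = 1 - 0.804743 = 0.195257

So there's approximately a 19.5% chance that X is at least 6.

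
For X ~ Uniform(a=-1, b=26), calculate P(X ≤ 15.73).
0.619630

We have X ~ Uniform(a=-1, b=26).

The CDF gives us P(X ≤ k).

Using the CDF:
P(X ≤ 15.73) = 0.619630

This means there's approximately a 62.0% chance that X is at most 15.73.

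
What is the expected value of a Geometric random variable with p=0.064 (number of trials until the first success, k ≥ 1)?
15.6250

We have X ~ Geometric(p=0.064) (number of trials until the first success, k ≥ 1).

For a Geometric distribution with p=0.064 (number of trials until the first success, k ≥ 1):
E[X] = 15.6250

This is the expected (average) value of X.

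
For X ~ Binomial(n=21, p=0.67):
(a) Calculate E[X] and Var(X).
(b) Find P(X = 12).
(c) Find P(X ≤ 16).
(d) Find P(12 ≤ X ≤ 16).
(a) E[X] = 14.0700, Var(X) = 4.6431
(b) P(X = 12) = 0.111626
(c) P(X ≤ 16) = 0.872341
(d) P(12 ≤ X ≤ 16) = 0.754346

We have X ~ Binomial(n=21, p=0.67).

(a) Moments:
E[X] = 14.0700
Var(X) = 4.6431
σ = √Var(X) = 2.1548

(b) Point probability using PMF:
P(X = 12) = 0.111626

(c) Cumulative probability using CDF:
P(X ≤ 16) = F(16) = 0.872341

(d) Range probability:
P(12 ≤ X ≤ 16) = P(X ≤ 16) - P(X ≤ 11)
                   = F(16) - F(11)
                   = 0.872341 - 0.117995
                   = 0.754346

This means approximately 75.4% of outcomes fall in the interval [12, 16].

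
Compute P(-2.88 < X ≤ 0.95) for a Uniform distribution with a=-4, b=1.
0.766000

We have X ~ Uniform(a=-4, b=1).

To find P(-2.88 < X ≤ 0.95), we use:
P(-2.88 < X ≤ 0.95) = P(X ≤ 0.95) - P(X ≤ -2.88)
                 = F(0.95) - F(-2.88)
                 = 0.990000 - 0.224000
                 = 0.766000

So there's approximately a 76.6% chance that X falls in this range.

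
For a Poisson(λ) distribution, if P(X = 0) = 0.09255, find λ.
λ = 2.3800

For a Poisson(λ) distribution, the PMF at 0 is:
P(X = 0) = λ^0 e^(-λ) / 0! = e^(-λ)

Given P(X = 0) = 0.09255:
e^(-λ) = 0.09255
-λ = ln(0.09255)
λ = -ln(0.09255) = 2.3800

Verification: e^(-2.3800) = 0.09255 ✓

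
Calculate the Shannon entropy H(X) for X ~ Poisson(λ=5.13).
2.2178 nats

We have X ~ Poisson(λ=5.13).

The Shannon entropy measures the uncertainty or information content of the distribution.

For a Poisson distribution with λ=5.13:
H(X) = 2.2178 nats

(In bits, this would be 3.1996 bits.)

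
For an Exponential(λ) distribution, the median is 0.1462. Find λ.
λ = 4.7411

For X ~ Exponential(λ), the CDF is F(x) = 1 - e^(-λx).
The median m satisfies F(m) = 0.5:
1 - e^(-λm) = 0.5
e^(-λm) = 0.5
λm = ln(2)
m = ln(2) / λ

Given m = 0.1462:
λ = ln(2) / 0.1462 = 0.693147 / 0.1462 = 4.7411

Verification: ln(2) / 4.7411 = 0.1462 ✓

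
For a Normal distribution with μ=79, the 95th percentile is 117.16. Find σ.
σ = 23.1996

For X ~ Normal(μ, σ), the p-th percentile satisfies x = μ + z_p × σ,
where z_p = Φ⁻¹(p) is the standard normal quantile.

Step 1: z_{0.95} = Φ⁻¹(0.95) = 1.6449

Step 2: Solve for σ:
117.16 = 79 + 1.6449 × σ
σ = (117.16 - 79) / 1.6449
σ = 38.16 / 1.6449
σ = 23.1996

Verification: μ + z × σ = 79 + 1.6449 × 23.1996 = 117.16 ✓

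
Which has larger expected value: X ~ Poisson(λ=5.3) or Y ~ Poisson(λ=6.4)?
Y has larger mean (6.4000 > 5.3000)

Compute the expected value for each distribution:

X ~ Poisson(λ=5.3):
E[X] = 5.3000

Y ~ Poisson(λ=6.4):
E[Y] = 6.4000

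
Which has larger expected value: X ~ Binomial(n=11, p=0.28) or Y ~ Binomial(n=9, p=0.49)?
Y has larger mean (4.4100 > 3.0800)

Compute the expected value for each distribution:

X ~ Binomial(n=11, p=0.28):
E[X] = 3.0800

Y ~ Binomial(n=9, p=0.49):
E[Y] = 4.4100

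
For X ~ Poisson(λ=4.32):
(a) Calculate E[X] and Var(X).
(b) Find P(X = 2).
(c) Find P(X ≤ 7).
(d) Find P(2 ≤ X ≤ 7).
(a) E[X] = 4.3200, Var(X) = 4.3200
(b) P(X = 2) = 0.124104
(c) P(X ≤ 7) = 0.927496
(d) P(2 ≤ X ≤ 7) = 0.856740

We have X ~ Poisson(λ=4.32).

(a) Moments:
E[X] = 4.3200
Var(X) = 4.3200
σ = √Var(X) = 2.0785

(b) Point probability using PMF:
P(X = 2) = 0.124104

(c) Cumulative probability using CDF:
P(X ≤ 7) = F(7) = 0.927496

(d) Range probability:
P(2 ≤ X ≤ 7) = P(X ≤ 7) - P(X ≤ 1)
                   = F(7) - F(1)
                   = 0.927496 - 0.070755
                   = 0.856740

This means approximately 85.7% of outcomes fall in the interval [2, 7].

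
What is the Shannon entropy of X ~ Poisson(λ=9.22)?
2.5200 nats

We have X ~ Poisson(λ=9.22).

The Shannon entropy measures the uncertainty or information content of the distribution.

For a Poisson distribution with λ=9.22:
H(X) = 2.5200 nats

(In bits, this would be 3.6356 bits.)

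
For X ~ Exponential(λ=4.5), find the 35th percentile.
0.0957

We have X ~ Exponential(λ=4.5).

We want to find x such that P(X ≤ x) = 0.35.

This is the 35th percentile, which means 35% of values fall below this point.

Using the inverse CDF (quantile function):
x = F⁻¹(0.35) = 0.0957

Verification: P(X ≤ 0.0957) = 0.35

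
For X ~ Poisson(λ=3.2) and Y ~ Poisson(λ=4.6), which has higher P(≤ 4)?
X has higher probability (P(X ≤ 4) = 0.7806 > P(Y ≤ 4) = 0.5132)

Compute P(≤ 4) for each distribution:

X ~ Poisson(λ=3.2):
P(X ≤ 4) = 0.7806

Y ~ Poisson(λ=4.6):
P(Y ≤ 4) = 0.5132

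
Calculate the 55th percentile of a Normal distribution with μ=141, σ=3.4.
141.4272

We have X ~ Normal(μ=141, σ=3.4).

We want to find x such that P(X ≤ x) = 0.55.

This is the 55th percentile, which means 55% of values fall below this point.

Using the inverse CDF (quantile function):
x = F⁻¹(0.55) = 141.4272

Verification: P(X ≤ 141.4272) = 0.55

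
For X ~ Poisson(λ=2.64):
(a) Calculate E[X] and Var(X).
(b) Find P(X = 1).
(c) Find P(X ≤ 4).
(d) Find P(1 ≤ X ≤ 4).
(a) E[X] = 2.6400, Var(X) = 2.6400
(b) P(X = 1) = 0.188394
(c) P(X ≤ 4) = 0.871706
(d) P(1 ≤ X ≤ 4) = 0.800345

We have X ~ Poisson(λ=2.64).

(a) Moments:
E[X] = 2.6400
Var(X) = 2.6400
σ = √Var(X) = 1.6248

(b) Point probability using PMF:
P(X = 1) = 0.188394

(c) Cumulative probability using CDF:
P(X ≤ 4) = F(4) = 0.871706

(d) Range probability:
P(1 ≤ X ≤ 4) = P(X ≤ 4) - P(X ≤ 0)
                   = F(4) - F(0)
                   = 0.871706 - 0.071361
                   = 0.800345

This means approximately 80.0% of outcomes fall in the interval [1, 4].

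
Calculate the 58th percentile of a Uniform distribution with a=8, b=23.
16.7000

We have X ~ Uniform(a=8, b=23).

We want to find x such that P(X ≤ x) = 0.58.

This is the 58th percentile, which means 58% of values fall below this point.

Using the inverse CDF (quantile function):
x = F⁻¹(0.58) = 16.7000

Verification: P(X ≤ 16.7000) = 0.58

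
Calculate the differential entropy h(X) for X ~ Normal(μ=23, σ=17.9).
4.3037 nats

We have X ~ Normal(μ=23, σ=17.9).

The differential entropy measures the uncertainty or information content of the distribution.

For a Normal distribution with μ=23, σ=17.9:
h(X) = 4.3037 nats

(In bits, this would be 6.2090 bits.)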